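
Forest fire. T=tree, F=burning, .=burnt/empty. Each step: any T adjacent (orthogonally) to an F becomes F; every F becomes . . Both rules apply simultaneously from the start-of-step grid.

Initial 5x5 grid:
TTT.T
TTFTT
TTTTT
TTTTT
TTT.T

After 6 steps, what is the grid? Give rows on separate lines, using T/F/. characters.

Step 1: 4 trees catch fire, 1 burn out
  TTF.T
  TF.FT
  TTFTT
  TTTTT
  TTT.T
Step 2: 6 trees catch fire, 4 burn out
  TF..T
  F...F
  TF.FT
  TTFTT
  TTT.T
Step 3: 7 trees catch fire, 6 burn out
  F...F
  .....
  F...F
  TF.FT
  TTF.T
Step 4: 3 trees catch fire, 7 burn out
  .....
  .....
  .....
  F...F
  TF..T
Step 5: 2 trees catch fire, 3 burn out
  .....
  .....
  .....
  .....
  F...F
Step 6: 0 trees catch fire, 2 burn out
  .....
  .....
  .....
  .....
  .....

.....
.....
.....
.....
.....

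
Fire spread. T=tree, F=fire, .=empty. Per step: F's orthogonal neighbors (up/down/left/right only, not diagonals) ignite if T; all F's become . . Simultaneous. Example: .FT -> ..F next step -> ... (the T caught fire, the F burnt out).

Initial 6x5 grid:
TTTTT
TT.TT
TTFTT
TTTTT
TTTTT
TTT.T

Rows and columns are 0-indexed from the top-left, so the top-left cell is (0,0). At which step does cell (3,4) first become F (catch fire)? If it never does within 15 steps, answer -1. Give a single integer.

Step 1: cell (3,4)='T' (+3 fires, +1 burnt)
Step 2: cell (3,4)='T' (+7 fires, +3 burnt)
Step 3: cell (3,4)='F' (+9 fires, +7 burnt)
  -> target ignites at step 3
Step 4: cell (3,4)='.' (+6 fires, +9 burnt)
Step 5: cell (3,4)='.' (+2 fires, +6 burnt)
Step 6: cell (3,4)='.' (+0 fires, +2 burnt)
  fire out at step 6

3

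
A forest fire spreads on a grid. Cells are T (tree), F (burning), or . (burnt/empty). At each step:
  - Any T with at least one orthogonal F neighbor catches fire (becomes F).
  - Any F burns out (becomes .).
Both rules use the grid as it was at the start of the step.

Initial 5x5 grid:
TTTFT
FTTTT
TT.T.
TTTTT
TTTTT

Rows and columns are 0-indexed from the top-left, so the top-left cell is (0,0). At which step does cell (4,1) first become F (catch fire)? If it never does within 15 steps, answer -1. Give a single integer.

Step 1: cell (4,1)='T' (+6 fires, +2 burnt)
Step 2: cell (4,1)='T' (+6 fires, +6 burnt)
Step 3: cell (4,1)='T' (+3 fires, +6 burnt)
Step 4: cell (4,1)='F' (+4 fires, +3 burnt)
  -> target ignites at step 4
Step 5: cell (4,1)='.' (+2 fires, +4 burnt)
Step 6: cell (4,1)='.' (+0 fires, +2 burnt)
  fire out at step 6

4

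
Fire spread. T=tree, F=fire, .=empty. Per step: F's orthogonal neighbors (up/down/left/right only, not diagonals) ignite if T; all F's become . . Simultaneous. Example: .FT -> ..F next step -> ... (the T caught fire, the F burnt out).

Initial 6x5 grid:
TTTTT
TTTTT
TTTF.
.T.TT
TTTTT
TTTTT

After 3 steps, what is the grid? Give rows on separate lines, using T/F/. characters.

Step 1: 3 trees catch fire, 1 burn out
  TTTTT
  TTTFT
  TTF..
  .T.FT
  TTTTT
  TTTTT
Step 2: 6 trees catch fire, 3 burn out
  TTTFT
  TTF.F
  TF...
  .T..F
  TTTFT
  TTTTT
Step 3: 8 trees catch fire, 6 burn out
  TTF.F
  TF...
  F....
  .F...
  TTF.F
  TTTFT

TTF.F
TF...
F....
.F...
TTF.F
TTTFT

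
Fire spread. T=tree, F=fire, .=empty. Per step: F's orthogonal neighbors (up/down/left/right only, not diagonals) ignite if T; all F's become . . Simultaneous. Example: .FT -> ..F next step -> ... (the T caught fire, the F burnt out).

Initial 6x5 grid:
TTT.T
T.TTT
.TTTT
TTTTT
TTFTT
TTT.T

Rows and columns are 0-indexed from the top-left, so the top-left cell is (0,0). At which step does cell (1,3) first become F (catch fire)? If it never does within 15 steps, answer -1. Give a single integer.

Step 1: cell (1,3)='T' (+4 fires, +1 burnt)
Step 2: cell (1,3)='T' (+6 fires, +4 burnt)
Step 3: cell (1,3)='T' (+7 fires, +6 burnt)
Step 4: cell (1,3)='F' (+3 fires, +7 burnt)
  -> target ignites at step 4
Step 5: cell (1,3)='.' (+2 fires, +3 burnt)
Step 6: cell (1,3)='.' (+2 fires, +2 burnt)
Step 7: cell (1,3)='.' (+1 fires, +2 burnt)
Step 8: cell (1,3)='.' (+0 fires, +1 burnt)
  fire out at step 8

4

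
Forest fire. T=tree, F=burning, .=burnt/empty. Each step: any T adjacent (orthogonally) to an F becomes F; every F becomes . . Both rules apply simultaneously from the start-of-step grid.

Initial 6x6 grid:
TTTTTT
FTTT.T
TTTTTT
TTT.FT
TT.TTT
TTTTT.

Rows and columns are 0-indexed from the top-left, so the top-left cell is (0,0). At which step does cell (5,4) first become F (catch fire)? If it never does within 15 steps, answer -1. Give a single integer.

Step 1: cell (5,4)='T' (+6 fires, +2 burnt)
Step 2: cell (5,4)='F' (+9 fires, +6 burnt)
  -> target ignites at step 2
Step 3: cell (5,4)='.' (+7 fires, +9 burnt)
Step 4: cell (5,4)='.' (+6 fires, +7 burnt)
Step 5: cell (5,4)='.' (+2 fires, +6 burnt)
Step 6: cell (5,4)='.' (+0 fires, +2 burnt)
  fire out at step 6

2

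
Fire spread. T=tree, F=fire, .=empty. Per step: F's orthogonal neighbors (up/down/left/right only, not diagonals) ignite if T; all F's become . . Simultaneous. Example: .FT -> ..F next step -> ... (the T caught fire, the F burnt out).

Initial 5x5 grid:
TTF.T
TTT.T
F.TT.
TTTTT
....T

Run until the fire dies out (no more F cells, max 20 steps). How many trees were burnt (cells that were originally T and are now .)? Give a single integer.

Step 1: +4 fires, +2 burnt (F count now 4)
Step 2: +4 fires, +4 burnt (F count now 4)
Step 3: +2 fires, +4 burnt (F count now 2)
Step 4: +1 fires, +2 burnt (F count now 1)
Step 5: +1 fires, +1 burnt (F count now 1)
Step 6: +1 fires, +1 burnt (F count now 1)
Step 7: +0 fires, +1 burnt (F count now 0)
Fire out after step 7
Initially T: 15, now '.': 23
Total burnt (originally-T cells now '.'): 13

Answer: 13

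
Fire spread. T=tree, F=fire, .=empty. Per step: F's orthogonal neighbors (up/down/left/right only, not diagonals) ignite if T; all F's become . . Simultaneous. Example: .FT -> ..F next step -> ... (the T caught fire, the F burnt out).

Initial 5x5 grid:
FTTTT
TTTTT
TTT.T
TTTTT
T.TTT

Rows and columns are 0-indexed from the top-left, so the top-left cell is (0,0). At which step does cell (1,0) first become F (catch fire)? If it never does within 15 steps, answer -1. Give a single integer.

Step 1: cell (1,0)='F' (+2 fires, +1 burnt)
  -> target ignites at step 1
Step 2: cell (1,0)='.' (+3 fires, +2 burnt)
Step 3: cell (1,0)='.' (+4 fires, +3 burnt)
Step 4: cell (1,0)='.' (+5 fires, +4 burnt)
Step 5: cell (1,0)='.' (+2 fires, +5 burnt)
Step 6: cell (1,0)='.' (+3 fires, +2 burnt)
Step 7: cell (1,0)='.' (+2 fires, +3 burnt)
Step 8: cell (1,0)='.' (+1 fires, +2 burnt)
Step 9: cell (1,0)='.' (+0 fires, +1 burnt)
  fire out at step 9

1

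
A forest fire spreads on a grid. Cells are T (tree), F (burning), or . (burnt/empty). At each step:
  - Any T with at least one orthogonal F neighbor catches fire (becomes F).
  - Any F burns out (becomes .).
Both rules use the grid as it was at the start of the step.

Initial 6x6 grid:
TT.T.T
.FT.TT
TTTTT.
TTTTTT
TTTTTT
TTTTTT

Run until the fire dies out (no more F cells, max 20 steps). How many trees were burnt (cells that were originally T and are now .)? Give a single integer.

Step 1: +3 fires, +1 burnt (F count now 3)
Step 2: +4 fires, +3 burnt (F count now 4)
Step 3: +4 fires, +4 burnt (F count now 4)
Step 4: +5 fires, +4 burnt (F count now 5)
Step 5: +5 fires, +5 burnt (F count now 5)
Step 6: +4 fires, +5 burnt (F count now 4)
Step 7: +3 fires, +4 burnt (F count now 3)
Step 8: +1 fires, +3 burnt (F count now 1)
Step 9: +0 fires, +1 burnt (F count now 0)
Fire out after step 9
Initially T: 30, now '.': 35
Total burnt (originally-T cells now '.'): 29

Answer: 29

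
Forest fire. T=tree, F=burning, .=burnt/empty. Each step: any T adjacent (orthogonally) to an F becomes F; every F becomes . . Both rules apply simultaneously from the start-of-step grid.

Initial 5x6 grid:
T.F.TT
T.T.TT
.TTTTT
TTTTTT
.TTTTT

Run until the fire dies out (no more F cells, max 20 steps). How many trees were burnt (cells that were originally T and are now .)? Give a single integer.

Answer: 21

Derivation:
Step 1: +1 fires, +1 burnt (F count now 1)
Step 2: +1 fires, +1 burnt (F count now 1)
Step 3: +3 fires, +1 burnt (F count now 3)
Step 4: +4 fires, +3 burnt (F count now 4)
Step 5: +6 fires, +4 burnt (F count now 6)
Step 6: +4 fires, +6 burnt (F count now 4)
Step 7: +2 fires, +4 burnt (F count now 2)
Step 8: +0 fires, +2 burnt (F count now 0)
Fire out after step 8
Initially T: 23, now '.': 28
Total burnt (originally-T cells now '.'): 21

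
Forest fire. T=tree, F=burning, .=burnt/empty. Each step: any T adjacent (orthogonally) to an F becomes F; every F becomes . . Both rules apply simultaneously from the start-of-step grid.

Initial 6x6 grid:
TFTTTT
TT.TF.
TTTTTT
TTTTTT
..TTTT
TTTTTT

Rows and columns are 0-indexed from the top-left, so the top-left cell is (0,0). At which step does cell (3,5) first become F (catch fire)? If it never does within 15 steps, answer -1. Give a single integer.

Step 1: cell (3,5)='T' (+6 fires, +2 burnt)
Step 2: cell (3,5)='T' (+7 fires, +6 burnt)
Step 3: cell (3,5)='F' (+6 fires, +7 burnt)
  -> target ignites at step 3
Step 4: cell (3,5)='.' (+5 fires, +6 burnt)
Step 5: cell (3,5)='.' (+3 fires, +5 burnt)
Step 6: cell (3,5)='.' (+1 fires, +3 burnt)
Step 7: cell (3,5)='.' (+1 fires, +1 burnt)
Step 8: cell (3,5)='.' (+1 fires, +1 burnt)
Step 9: cell (3,5)='.' (+0 fires, +1 burnt)
  fire out at step 9

3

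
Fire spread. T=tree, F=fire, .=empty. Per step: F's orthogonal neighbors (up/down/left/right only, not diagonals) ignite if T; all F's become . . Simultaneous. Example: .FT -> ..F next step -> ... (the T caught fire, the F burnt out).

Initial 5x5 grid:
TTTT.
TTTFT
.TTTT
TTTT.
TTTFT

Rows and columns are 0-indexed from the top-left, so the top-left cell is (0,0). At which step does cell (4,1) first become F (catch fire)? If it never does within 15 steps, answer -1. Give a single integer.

Step 1: cell (4,1)='T' (+7 fires, +2 burnt)
Step 2: cell (4,1)='F' (+6 fires, +7 burnt)
  -> target ignites at step 2
Step 3: cell (4,1)='.' (+5 fires, +6 burnt)
Step 4: cell (4,1)='.' (+2 fires, +5 burnt)
Step 5: cell (4,1)='.' (+0 fires, +2 burnt)
  fire out at step 5

2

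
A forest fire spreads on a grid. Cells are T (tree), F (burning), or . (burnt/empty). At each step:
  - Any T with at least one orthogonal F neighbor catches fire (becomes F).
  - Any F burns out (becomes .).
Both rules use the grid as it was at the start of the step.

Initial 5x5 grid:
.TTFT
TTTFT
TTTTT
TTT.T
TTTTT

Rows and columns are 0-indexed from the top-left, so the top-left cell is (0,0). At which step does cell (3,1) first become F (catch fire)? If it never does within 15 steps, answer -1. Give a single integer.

Step 1: cell (3,1)='T' (+5 fires, +2 burnt)
Step 2: cell (3,1)='T' (+4 fires, +5 burnt)
Step 3: cell (3,1)='T' (+4 fires, +4 burnt)
Step 4: cell (3,1)='F' (+4 fires, +4 burnt)
  -> target ignites at step 4
Step 5: cell (3,1)='.' (+3 fires, +4 burnt)
Step 6: cell (3,1)='.' (+1 fires, +3 burnt)
Step 7: cell (3,1)='.' (+0 fires, +1 burnt)
  fire out at step 7

4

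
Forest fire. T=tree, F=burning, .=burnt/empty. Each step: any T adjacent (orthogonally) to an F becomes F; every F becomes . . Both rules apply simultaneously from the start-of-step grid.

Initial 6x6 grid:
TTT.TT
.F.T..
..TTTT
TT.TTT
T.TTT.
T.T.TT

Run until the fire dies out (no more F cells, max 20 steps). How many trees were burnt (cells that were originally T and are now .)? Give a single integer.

Step 1: +1 fires, +1 burnt (F count now 1)
Step 2: +2 fires, +1 burnt (F count now 2)
Step 3: +0 fires, +2 burnt (F count now 0)
Fire out after step 3
Initially T: 23, now '.': 16
Total burnt (originally-T cells now '.'): 3

Answer: 3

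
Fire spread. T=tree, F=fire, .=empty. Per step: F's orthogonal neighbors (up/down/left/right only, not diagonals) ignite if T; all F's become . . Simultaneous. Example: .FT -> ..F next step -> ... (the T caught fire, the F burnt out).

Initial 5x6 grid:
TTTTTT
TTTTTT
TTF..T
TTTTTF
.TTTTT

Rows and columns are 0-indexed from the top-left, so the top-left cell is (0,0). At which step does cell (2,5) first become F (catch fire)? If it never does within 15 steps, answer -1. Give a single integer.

Step 1: cell (2,5)='F' (+6 fires, +2 burnt)
  -> target ignites at step 1
Step 2: cell (2,5)='.' (+9 fires, +6 burnt)
Step 3: cell (2,5)='.' (+8 fires, +9 burnt)
Step 4: cell (2,5)='.' (+2 fires, +8 burnt)
Step 5: cell (2,5)='.' (+0 fires, +2 burnt)
  fire out at step 5

1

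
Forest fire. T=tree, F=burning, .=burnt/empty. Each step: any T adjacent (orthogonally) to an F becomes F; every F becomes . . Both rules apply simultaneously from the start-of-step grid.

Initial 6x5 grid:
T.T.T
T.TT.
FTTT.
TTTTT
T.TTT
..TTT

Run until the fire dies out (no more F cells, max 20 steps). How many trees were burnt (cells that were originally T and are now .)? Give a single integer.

Step 1: +3 fires, +1 burnt (F count now 3)
Step 2: +4 fires, +3 burnt (F count now 4)
Step 3: +3 fires, +4 burnt (F count now 3)
Step 4: +4 fires, +3 burnt (F count now 4)
Step 5: +3 fires, +4 burnt (F count now 3)
Step 6: +2 fires, +3 burnt (F count now 2)
Step 7: +1 fires, +2 burnt (F count now 1)
Step 8: +0 fires, +1 burnt (F count now 0)
Fire out after step 8
Initially T: 21, now '.': 29
Total burnt (originally-T cells now '.'): 20

Answer: 20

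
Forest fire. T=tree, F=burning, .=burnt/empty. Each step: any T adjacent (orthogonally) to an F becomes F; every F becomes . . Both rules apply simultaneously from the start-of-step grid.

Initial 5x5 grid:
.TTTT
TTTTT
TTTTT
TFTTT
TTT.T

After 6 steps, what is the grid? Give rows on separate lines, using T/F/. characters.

Step 1: 4 trees catch fire, 1 burn out
  .TTTT
  TTTTT
  TFTTT
  F.FTT
  TFT.T
Step 2: 6 trees catch fire, 4 burn out
  .TTTT
  TFTTT
  F.FTT
  ...FT
  F.F.T
Step 3: 5 trees catch fire, 6 burn out
  .FTTT
  F.FTT
  ...FT
  ....F
  ....T
Step 4: 4 trees catch fire, 5 burn out
  ..FTT
  ...FT
  ....F
  .....
  ....F
Step 5: 2 trees catch fire, 4 burn out
  ...FT
  ....F
  .....
  .....
  .....
Step 6: 1 trees catch fire, 2 burn out
  ....F
  .....
  .....
  .....
  .....

....F
.....
.....
.....
.....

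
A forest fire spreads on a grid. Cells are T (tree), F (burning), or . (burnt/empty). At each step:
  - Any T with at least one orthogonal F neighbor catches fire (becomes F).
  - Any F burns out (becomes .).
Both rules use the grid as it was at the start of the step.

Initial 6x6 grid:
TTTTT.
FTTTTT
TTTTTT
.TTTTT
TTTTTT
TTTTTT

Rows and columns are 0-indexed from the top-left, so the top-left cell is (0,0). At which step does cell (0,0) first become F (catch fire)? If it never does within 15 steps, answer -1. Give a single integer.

Step 1: cell (0,0)='F' (+3 fires, +1 burnt)
  -> target ignites at step 1
Step 2: cell (0,0)='.' (+3 fires, +3 burnt)
Step 3: cell (0,0)='.' (+4 fires, +3 burnt)
Step 4: cell (0,0)='.' (+5 fires, +4 burnt)
Step 5: cell (0,0)='.' (+7 fires, +5 burnt)
Step 6: cell (0,0)='.' (+5 fires, +7 burnt)
Step 7: cell (0,0)='.' (+3 fires, +5 burnt)
Step 8: cell (0,0)='.' (+2 fires, +3 burnt)
Step 9: cell (0,0)='.' (+1 fires, +2 burnt)
Step 10: cell (0,0)='.' (+0 fires, +1 burnt)
  fire out at step 10

1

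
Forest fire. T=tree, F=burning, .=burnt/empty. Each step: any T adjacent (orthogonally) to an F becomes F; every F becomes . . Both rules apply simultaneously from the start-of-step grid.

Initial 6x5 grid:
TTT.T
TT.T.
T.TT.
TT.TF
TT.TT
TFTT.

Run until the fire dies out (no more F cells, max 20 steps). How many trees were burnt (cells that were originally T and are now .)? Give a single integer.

Step 1: +5 fires, +2 burnt (F count now 5)
Step 2: +5 fires, +5 burnt (F count now 5)
Step 3: +3 fires, +5 burnt (F count now 3)
Step 4: +1 fires, +3 burnt (F count now 1)
Step 5: +1 fires, +1 burnt (F count now 1)
Step 6: +2 fires, +1 burnt (F count now 2)
Step 7: +1 fires, +2 burnt (F count now 1)
Step 8: +1 fires, +1 burnt (F count now 1)
Step 9: +0 fires, +1 burnt (F count now 0)
Fire out after step 9
Initially T: 20, now '.': 29
Total burnt (originally-T cells now '.'): 19

Answer: 19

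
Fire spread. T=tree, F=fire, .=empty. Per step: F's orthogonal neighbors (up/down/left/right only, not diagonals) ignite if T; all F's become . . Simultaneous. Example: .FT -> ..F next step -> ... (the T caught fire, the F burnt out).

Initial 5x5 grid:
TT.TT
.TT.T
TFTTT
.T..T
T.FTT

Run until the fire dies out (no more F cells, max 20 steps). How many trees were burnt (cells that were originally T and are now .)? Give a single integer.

Answer: 15

Derivation:
Step 1: +5 fires, +2 burnt (F count now 5)
Step 2: +4 fires, +5 burnt (F count now 4)
Step 3: +3 fires, +4 burnt (F count now 3)
Step 4: +1 fires, +3 burnt (F count now 1)
Step 5: +1 fires, +1 burnt (F count now 1)
Step 6: +1 fires, +1 burnt (F count now 1)
Step 7: +0 fires, +1 burnt (F count now 0)
Fire out after step 7
Initially T: 16, now '.': 24
Total burnt (originally-T cells now '.'): 15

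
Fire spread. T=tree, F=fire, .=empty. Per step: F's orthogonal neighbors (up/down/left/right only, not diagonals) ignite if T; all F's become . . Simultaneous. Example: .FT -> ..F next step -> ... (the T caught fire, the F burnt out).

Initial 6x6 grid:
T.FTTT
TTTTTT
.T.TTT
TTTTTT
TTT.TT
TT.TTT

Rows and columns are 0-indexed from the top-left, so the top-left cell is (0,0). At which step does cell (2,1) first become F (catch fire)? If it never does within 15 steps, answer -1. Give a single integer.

Step 1: cell (2,1)='T' (+2 fires, +1 burnt)
Step 2: cell (2,1)='T' (+3 fires, +2 burnt)
Step 3: cell (2,1)='F' (+5 fires, +3 burnt)
  -> target ignites at step 3
Step 4: cell (2,1)='.' (+5 fires, +5 burnt)
Step 5: cell (2,1)='.' (+5 fires, +5 burnt)
Step 6: cell (2,1)='.' (+5 fires, +5 burnt)
Step 7: cell (2,1)='.' (+3 fires, +5 burnt)
Step 8: cell (2,1)='.' (+2 fires, +3 burnt)
Step 9: cell (2,1)='.' (+0 fires, +2 burnt)
  fire out at step 9

3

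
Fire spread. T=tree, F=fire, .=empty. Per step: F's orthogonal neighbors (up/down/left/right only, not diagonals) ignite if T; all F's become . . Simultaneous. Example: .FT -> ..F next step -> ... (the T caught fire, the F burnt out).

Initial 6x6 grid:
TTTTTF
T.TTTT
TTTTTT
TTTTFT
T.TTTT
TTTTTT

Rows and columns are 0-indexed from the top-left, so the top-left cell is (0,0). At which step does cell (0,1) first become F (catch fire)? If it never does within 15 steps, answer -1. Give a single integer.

Step 1: cell (0,1)='T' (+6 fires, +2 burnt)
Step 2: cell (0,1)='T' (+8 fires, +6 burnt)
Step 3: cell (0,1)='T' (+7 fires, +8 burnt)
Step 4: cell (0,1)='F' (+5 fires, +7 burnt)
  -> target ignites at step 4
Step 5: cell (0,1)='.' (+4 fires, +5 burnt)
Step 6: cell (0,1)='.' (+2 fires, +4 burnt)
Step 7: cell (0,1)='.' (+0 fires, +2 burnt)
  fire out at step 7

4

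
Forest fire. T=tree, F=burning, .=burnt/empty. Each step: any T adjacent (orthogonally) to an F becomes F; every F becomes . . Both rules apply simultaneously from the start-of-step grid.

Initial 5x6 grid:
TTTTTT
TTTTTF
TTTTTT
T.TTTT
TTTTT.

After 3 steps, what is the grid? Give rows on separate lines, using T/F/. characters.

Step 1: 3 trees catch fire, 1 burn out
  TTTTTF
  TTTTF.
  TTTTTF
  T.TTTT
  TTTTT.
Step 2: 4 trees catch fire, 3 burn out
  TTTTF.
  TTTF..
  TTTTF.
  T.TTTF
  TTTTT.
Step 3: 4 trees catch fire, 4 burn out
  TTTF..
  TTF...
  TTTF..
  T.TTF.
  TTTTT.

TTTF..
TTF...
TTTF..
T.TTF.
TTTTT.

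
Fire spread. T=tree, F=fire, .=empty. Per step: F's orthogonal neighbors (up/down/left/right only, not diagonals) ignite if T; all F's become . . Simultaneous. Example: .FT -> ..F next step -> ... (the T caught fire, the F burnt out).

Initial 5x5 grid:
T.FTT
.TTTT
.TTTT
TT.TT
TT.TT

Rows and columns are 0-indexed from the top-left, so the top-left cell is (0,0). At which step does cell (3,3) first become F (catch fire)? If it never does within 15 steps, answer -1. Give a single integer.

Step 1: cell (3,3)='T' (+2 fires, +1 burnt)
Step 2: cell (3,3)='T' (+4 fires, +2 burnt)
Step 3: cell (3,3)='T' (+3 fires, +4 burnt)
Step 4: cell (3,3)='F' (+3 fires, +3 burnt)
  -> target ignites at step 4
Step 5: cell (3,3)='.' (+4 fires, +3 burnt)
Step 6: cell (3,3)='.' (+2 fires, +4 burnt)
Step 7: cell (3,3)='.' (+0 fires, +2 burnt)
  fire out at step 7

4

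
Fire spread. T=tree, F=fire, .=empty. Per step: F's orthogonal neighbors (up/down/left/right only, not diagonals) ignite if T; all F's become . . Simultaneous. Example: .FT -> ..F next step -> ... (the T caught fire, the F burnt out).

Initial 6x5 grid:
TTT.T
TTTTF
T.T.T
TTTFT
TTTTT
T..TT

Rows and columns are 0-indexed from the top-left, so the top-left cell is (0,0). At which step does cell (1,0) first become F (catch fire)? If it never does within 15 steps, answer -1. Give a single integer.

Step 1: cell (1,0)='T' (+6 fires, +2 burnt)
Step 2: cell (1,0)='T' (+6 fires, +6 burnt)
Step 3: cell (1,0)='T' (+5 fires, +6 burnt)
Step 4: cell (1,0)='F' (+4 fires, +5 burnt)
  -> target ignites at step 4
Step 5: cell (1,0)='.' (+2 fires, +4 burnt)
Step 6: cell (1,0)='.' (+0 fires, +2 burnt)
  fire out at step 6

4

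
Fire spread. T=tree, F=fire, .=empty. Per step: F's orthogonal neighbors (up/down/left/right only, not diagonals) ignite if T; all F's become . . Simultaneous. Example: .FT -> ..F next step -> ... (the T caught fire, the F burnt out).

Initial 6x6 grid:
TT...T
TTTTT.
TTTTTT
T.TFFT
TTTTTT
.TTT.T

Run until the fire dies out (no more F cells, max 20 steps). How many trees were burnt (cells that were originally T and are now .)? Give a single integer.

Answer: 26

Derivation:
Step 1: +6 fires, +2 burnt (F count now 6)
Step 2: +7 fires, +6 burnt (F count now 7)
Step 3: +5 fires, +7 burnt (F count now 5)
Step 4: +4 fires, +5 burnt (F count now 4)
Step 5: +3 fires, +4 burnt (F count now 3)
Step 6: +1 fires, +3 burnt (F count now 1)
Step 7: +0 fires, +1 burnt (F count now 0)
Fire out after step 7
Initially T: 27, now '.': 35
Total burnt (originally-T cells now '.'): 26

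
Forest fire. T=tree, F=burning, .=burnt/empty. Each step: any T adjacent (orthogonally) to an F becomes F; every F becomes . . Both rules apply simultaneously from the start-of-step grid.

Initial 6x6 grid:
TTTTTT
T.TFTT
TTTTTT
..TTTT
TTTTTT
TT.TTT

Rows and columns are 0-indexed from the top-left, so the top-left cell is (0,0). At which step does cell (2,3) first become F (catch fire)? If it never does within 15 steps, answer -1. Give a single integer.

Step 1: cell (2,3)='F' (+4 fires, +1 burnt)
  -> target ignites at step 1
Step 2: cell (2,3)='.' (+6 fires, +4 burnt)
Step 3: cell (2,3)='.' (+7 fires, +6 burnt)
Step 4: cell (2,3)='.' (+6 fires, +7 burnt)
Step 5: cell (2,3)='.' (+4 fires, +6 burnt)
Step 6: cell (2,3)='.' (+3 fires, +4 burnt)
Step 7: cell (2,3)='.' (+1 fires, +3 burnt)
Step 8: cell (2,3)='.' (+0 fires, +1 burnt)
  fire out at step 8

1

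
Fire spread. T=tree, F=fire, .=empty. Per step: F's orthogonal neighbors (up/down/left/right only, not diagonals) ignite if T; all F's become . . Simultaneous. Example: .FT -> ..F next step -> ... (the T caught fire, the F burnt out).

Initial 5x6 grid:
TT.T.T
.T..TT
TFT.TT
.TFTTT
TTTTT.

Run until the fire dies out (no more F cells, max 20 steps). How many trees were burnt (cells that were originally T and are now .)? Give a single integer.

Step 1: +6 fires, +2 burnt (F count now 6)
Step 2: +4 fires, +6 burnt (F count now 4)
Step 3: +5 fires, +4 burnt (F count now 5)
Step 4: +2 fires, +5 burnt (F count now 2)
Step 5: +1 fires, +2 burnt (F count now 1)
Step 6: +1 fires, +1 burnt (F count now 1)
Step 7: +0 fires, +1 burnt (F count now 0)
Fire out after step 7
Initially T: 20, now '.': 29
Total burnt (originally-T cells now '.'): 19

Answer: 19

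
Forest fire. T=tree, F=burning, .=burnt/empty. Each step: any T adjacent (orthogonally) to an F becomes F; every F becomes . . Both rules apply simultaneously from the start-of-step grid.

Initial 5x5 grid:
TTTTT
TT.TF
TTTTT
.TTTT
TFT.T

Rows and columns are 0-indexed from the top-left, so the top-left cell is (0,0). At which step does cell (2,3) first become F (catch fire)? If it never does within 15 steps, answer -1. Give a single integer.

Step 1: cell (2,3)='T' (+6 fires, +2 burnt)
Step 2: cell (2,3)='F' (+5 fires, +6 burnt)
  -> target ignites at step 2
Step 3: cell (2,3)='.' (+6 fires, +5 burnt)
Step 4: cell (2,3)='.' (+2 fires, +6 burnt)
Step 5: cell (2,3)='.' (+1 fires, +2 burnt)
Step 6: cell (2,3)='.' (+0 fires, +1 burnt)
  fire out at step 6

2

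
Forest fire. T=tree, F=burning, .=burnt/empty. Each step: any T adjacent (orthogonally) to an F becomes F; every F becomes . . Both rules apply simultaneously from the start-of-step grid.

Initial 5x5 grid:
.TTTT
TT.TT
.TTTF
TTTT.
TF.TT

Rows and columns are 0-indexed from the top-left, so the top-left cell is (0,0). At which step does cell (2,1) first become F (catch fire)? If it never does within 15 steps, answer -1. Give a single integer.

Step 1: cell (2,1)='T' (+4 fires, +2 burnt)
Step 2: cell (2,1)='F' (+7 fires, +4 burnt)
  -> target ignites at step 2
Step 3: cell (2,1)='.' (+3 fires, +7 burnt)
Step 4: cell (2,1)='.' (+4 fires, +3 burnt)
Step 5: cell (2,1)='.' (+0 fires, +4 burnt)
  fire out at step 5

2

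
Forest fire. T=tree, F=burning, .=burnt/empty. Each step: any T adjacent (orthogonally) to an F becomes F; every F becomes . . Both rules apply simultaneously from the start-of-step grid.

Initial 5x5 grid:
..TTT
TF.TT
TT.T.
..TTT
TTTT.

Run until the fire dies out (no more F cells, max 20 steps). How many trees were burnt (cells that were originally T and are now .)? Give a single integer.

Step 1: +2 fires, +1 burnt (F count now 2)
Step 2: +1 fires, +2 burnt (F count now 1)
Step 3: +0 fires, +1 burnt (F count now 0)
Fire out after step 3
Initially T: 16, now '.': 12
Total burnt (originally-T cells now '.'): 3

Answer: 3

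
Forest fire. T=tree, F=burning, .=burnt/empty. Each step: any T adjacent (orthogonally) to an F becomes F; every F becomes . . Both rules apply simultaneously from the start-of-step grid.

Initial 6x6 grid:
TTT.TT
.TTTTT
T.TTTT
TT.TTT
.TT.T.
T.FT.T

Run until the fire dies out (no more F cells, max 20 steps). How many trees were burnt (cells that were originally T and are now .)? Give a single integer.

Answer: 6

Derivation:
Step 1: +2 fires, +1 burnt (F count now 2)
Step 2: +1 fires, +2 burnt (F count now 1)
Step 3: +1 fires, +1 burnt (F count now 1)
Step 4: +1 fires, +1 burnt (F count now 1)
Step 5: +1 fires, +1 burnt (F count now 1)
Step 6: +0 fires, +1 burnt (F count now 0)
Fire out after step 6
Initially T: 26, now '.': 16
Total burnt (originally-T cells now '.'): 6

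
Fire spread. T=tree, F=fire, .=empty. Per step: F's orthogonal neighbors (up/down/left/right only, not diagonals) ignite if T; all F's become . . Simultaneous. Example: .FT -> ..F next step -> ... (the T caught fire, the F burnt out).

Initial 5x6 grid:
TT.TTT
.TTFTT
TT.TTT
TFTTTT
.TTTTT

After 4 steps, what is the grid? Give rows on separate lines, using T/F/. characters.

Step 1: 8 trees catch fire, 2 burn out
  TT.FTT
  .TF.FT
  TF.FTT
  F.FTTT
  .FTTTT
Step 2: 7 trees catch fire, 8 burn out
  TT..FT
  .F...F
  F...FT
  ...FTT
  ..FTTT
Step 3: 5 trees catch fire, 7 burn out
  TF...F
  ......
  .....F
  ....FT
  ...FTT
Step 4: 3 trees catch fire, 5 burn out
  F.....
  ......
  ......
  .....F
  ....FT

F.....
......
......
.....F
....FT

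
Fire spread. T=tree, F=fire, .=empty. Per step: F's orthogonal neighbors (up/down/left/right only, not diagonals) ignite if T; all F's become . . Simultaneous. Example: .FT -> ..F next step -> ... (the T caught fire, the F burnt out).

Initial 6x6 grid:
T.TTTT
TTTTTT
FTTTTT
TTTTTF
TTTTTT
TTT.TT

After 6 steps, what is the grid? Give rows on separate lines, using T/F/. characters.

Step 1: 6 trees catch fire, 2 burn out
  T.TTTT
  FTTTTT
  .FTTTF
  FTTTF.
  TTTTTF
  TTT.TT
Step 2: 10 trees catch fire, 6 burn out
  F.TTTT
  .FTTTF
  ..FTF.
  .FTF..
  FTTTF.
  TTT.TF
Step 3: 9 trees catch fire, 10 burn out
  ..TTTF
  ..FTF.
  ...F..
  ..F...
  .FTF..
  FTT.F.
Step 4: 5 trees catch fire, 9 burn out
  ..FTF.
  ...F..
  ......
  ......
  ..F...
  .FT...
Step 5: 2 trees catch fire, 5 burn out
  ...F..
  ......
  ......
  ......
  ......
  ..F...
Step 6: 0 trees catch fire, 2 burn out
  ......
  ......
  ......
  ......
  ......
  ......

......
......
......
......
......
......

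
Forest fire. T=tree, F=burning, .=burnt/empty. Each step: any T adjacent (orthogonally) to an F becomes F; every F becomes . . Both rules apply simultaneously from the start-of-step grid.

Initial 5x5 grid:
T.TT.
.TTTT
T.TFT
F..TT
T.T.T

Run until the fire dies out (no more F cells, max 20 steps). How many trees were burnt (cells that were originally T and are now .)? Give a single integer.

Step 1: +6 fires, +2 burnt (F count now 6)
Step 2: +4 fires, +6 burnt (F count now 4)
Step 3: +3 fires, +4 burnt (F count now 3)
Step 4: +0 fires, +3 burnt (F count now 0)
Fire out after step 4
Initially T: 15, now '.': 23
Total burnt (originally-T cells now '.'): 13

Answer: 13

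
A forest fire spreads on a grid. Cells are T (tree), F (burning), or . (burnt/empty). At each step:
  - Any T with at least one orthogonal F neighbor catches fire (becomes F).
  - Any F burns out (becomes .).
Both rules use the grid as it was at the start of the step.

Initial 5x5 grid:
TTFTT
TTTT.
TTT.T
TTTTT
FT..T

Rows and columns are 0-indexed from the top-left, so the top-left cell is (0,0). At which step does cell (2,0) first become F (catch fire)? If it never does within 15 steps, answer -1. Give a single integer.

Step 1: cell (2,0)='T' (+5 fires, +2 burnt)
Step 2: cell (2,0)='F' (+7 fires, +5 burnt)
  -> target ignites at step 2
Step 3: cell (2,0)='.' (+3 fires, +7 burnt)
Step 4: cell (2,0)='.' (+1 fires, +3 burnt)
Step 5: cell (2,0)='.' (+1 fires, +1 burnt)
Step 6: cell (2,0)='.' (+2 fires, +1 burnt)
Step 7: cell (2,0)='.' (+0 fires, +2 burnt)
  fire out at step 7

2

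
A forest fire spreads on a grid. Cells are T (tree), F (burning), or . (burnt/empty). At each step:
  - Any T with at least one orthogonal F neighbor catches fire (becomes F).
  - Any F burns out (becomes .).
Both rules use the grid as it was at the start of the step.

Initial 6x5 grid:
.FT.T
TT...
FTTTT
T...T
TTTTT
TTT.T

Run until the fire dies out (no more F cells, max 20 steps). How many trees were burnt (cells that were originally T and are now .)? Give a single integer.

Step 1: +5 fires, +2 burnt (F count now 5)
Step 2: +2 fires, +5 burnt (F count now 2)
Step 3: +3 fires, +2 burnt (F count now 3)
Step 4: +3 fires, +3 burnt (F count now 3)
Step 5: +3 fires, +3 burnt (F count now 3)
Step 6: +1 fires, +3 burnt (F count now 1)
Step 7: +1 fires, +1 burnt (F count now 1)
Step 8: +0 fires, +1 burnt (F count now 0)
Fire out after step 8
Initially T: 19, now '.': 29
Total burnt (originally-T cells now '.'): 18

Answer: 18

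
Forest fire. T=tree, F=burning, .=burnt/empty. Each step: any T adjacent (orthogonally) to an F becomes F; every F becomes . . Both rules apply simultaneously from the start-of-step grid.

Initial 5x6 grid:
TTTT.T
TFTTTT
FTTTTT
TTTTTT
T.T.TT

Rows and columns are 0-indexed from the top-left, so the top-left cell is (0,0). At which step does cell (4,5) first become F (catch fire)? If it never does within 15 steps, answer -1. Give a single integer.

Step 1: cell (4,5)='T' (+5 fires, +2 burnt)
Step 2: cell (4,5)='T' (+6 fires, +5 burnt)
Step 3: cell (4,5)='T' (+4 fires, +6 burnt)
Step 4: cell (4,5)='T' (+4 fires, +4 burnt)
Step 5: cell (4,5)='T' (+3 fires, +4 burnt)
Step 6: cell (4,5)='T' (+2 fires, +3 burnt)
Step 7: cell (4,5)='F' (+1 fires, +2 burnt)
  -> target ignites at step 7
Step 8: cell (4,5)='.' (+0 fires, +1 burnt)
  fire out at step 8

7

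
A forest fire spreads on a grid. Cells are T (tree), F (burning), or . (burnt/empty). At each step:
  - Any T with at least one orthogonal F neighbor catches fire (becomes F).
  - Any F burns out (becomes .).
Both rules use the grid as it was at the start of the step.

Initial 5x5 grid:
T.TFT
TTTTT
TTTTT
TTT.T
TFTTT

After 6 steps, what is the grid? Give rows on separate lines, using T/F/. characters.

Step 1: 6 trees catch fire, 2 burn out
  T.F.F
  TTTFT
  TTTTT
  TFT.T
  F.FTT
Step 2: 7 trees catch fire, 6 burn out
  T....
  TTF.F
  TFTFT
  F.F.T
  ...FT
Step 3: 5 trees catch fire, 7 burn out
  T....
  TF...
  F.F.F
  ....T
  ....F
Step 4: 2 trees catch fire, 5 burn out
  T....
  F....
  .....
  ....F
  .....
Step 5: 1 trees catch fire, 2 burn out
  F....
  .....
  .....
  .....
  .....
Step 6: 0 trees catch fire, 1 burn out
  .....
  .....
  .....
  .....
  .....

.....
.....
.....
.....
.....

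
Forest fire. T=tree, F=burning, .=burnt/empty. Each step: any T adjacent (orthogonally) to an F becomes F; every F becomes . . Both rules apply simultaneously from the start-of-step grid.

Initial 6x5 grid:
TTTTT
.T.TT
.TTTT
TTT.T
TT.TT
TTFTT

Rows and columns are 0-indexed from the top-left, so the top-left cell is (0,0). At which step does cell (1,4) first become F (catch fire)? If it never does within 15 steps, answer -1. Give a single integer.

Step 1: cell (1,4)='T' (+2 fires, +1 burnt)
Step 2: cell (1,4)='T' (+4 fires, +2 burnt)
Step 3: cell (1,4)='T' (+3 fires, +4 burnt)
Step 4: cell (1,4)='T' (+4 fires, +3 burnt)
Step 5: cell (1,4)='T' (+3 fires, +4 burnt)
Step 6: cell (1,4)='F' (+3 fires, +3 burnt)
  -> target ignites at step 6
Step 7: cell (1,4)='.' (+4 fires, +3 burnt)
Step 8: cell (1,4)='.' (+1 fires, +4 burnt)
Step 9: cell (1,4)='.' (+0 fires, +1 burnt)
  fire out at step 9

6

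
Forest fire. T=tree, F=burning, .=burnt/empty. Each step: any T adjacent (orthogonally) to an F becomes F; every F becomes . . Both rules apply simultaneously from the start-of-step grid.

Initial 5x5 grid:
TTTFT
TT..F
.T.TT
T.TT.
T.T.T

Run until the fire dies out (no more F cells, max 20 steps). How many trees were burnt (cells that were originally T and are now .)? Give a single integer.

Answer: 12

Derivation:
Step 1: +3 fires, +2 burnt (F count now 3)
Step 2: +2 fires, +3 burnt (F count now 2)
Step 3: +3 fires, +2 burnt (F count now 3)
Step 4: +3 fires, +3 burnt (F count now 3)
Step 5: +1 fires, +3 burnt (F count now 1)
Step 6: +0 fires, +1 burnt (F count now 0)
Fire out after step 6
Initially T: 15, now '.': 22
Total burnt (originally-T cells now '.'): 12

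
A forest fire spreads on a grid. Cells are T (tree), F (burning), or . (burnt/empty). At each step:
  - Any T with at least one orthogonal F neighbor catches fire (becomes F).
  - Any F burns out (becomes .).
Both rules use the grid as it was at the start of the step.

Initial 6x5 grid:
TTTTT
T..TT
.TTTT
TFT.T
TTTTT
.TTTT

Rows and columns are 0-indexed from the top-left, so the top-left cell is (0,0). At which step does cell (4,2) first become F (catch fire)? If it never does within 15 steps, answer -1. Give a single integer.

Step 1: cell (4,2)='T' (+4 fires, +1 burnt)
Step 2: cell (4,2)='F' (+4 fires, +4 burnt)
  -> target ignites at step 2
Step 3: cell (4,2)='.' (+3 fires, +4 burnt)
Step 4: cell (4,2)='.' (+4 fires, +3 burnt)
Step 5: cell (4,2)='.' (+4 fires, +4 burnt)
Step 6: cell (4,2)='.' (+2 fires, +4 burnt)
Step 7: cell (4,2)='.' (+1 fires, +2 burnt)
Step 8: cell (4,2)='.' (+1 fires, +1 burnt)
Step 9: cell (4,2)='.' (+1 fires, +1 burnt)
Step 10: cell (4,2)='.' (+0 fires, +1 burnt)
  fire out at step 10

2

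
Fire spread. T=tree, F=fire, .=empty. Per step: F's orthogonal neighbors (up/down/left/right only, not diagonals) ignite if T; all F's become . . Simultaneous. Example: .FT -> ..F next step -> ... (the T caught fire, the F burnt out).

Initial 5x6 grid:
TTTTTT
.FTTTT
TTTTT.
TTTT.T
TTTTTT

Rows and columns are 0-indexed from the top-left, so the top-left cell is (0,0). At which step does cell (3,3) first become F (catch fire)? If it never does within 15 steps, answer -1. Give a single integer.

Step 1: cell (3,3)='T' (+3 fires, +1 burnt)
Step 2: cell (3,3)='T' (+6 fires, +3 burnt)
Step 3: cell (3,3)='T' (+6 fires, +6 burnt)
Step 4: cell (3,3)='F' (+6 fires, +6 burnt)
  -> target ignites at step 4
Step 5: cell (3,3)='.' (+2 fires, +6 burnt)
Step 6: cell (3,3)='.' (+1 fires, +2 burnt)
Step 7: cell (3,3)='.' (+1 fires, +1 burnt)
Step 8: cell (3,3)='.' (+1 fires, +1 burnt)
Step 9: cell (3,3)='.' (+0 fires, +1 burnt)
  fire out at step 9

4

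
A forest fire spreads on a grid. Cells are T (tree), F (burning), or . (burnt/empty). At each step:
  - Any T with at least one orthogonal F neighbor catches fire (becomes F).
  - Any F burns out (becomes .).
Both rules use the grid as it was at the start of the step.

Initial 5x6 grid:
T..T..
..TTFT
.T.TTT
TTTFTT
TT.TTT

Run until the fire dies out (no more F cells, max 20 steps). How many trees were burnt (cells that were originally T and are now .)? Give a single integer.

Answer: 18

Derivation:
Step 1: +7 fires, +2 burnt (F count now 7)
Step 2: +6 fires, +7 burnt (F count now 6)
Step 3: +4 fires, +6 burnt (F count now 4)
Step 4: +1 fires, +4 burnt (F count now 1)
Step 5: +0 fires, +1 burnt (F count now 0)
Fire out after step 5
Initially T: 19, now '.': 29
Total burnt (originally-T cells now '.'): 18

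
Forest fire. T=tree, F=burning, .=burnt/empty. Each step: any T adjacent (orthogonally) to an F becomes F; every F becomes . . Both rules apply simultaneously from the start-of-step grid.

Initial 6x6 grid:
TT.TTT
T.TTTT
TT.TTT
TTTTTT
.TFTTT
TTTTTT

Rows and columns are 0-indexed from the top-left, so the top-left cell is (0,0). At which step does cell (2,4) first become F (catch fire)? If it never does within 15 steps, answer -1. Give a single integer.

Step 1: cell (2,4)='T' (+4 fires, +1 burnt)
Step 2: cell (2,4)='T' (+5 fires, +4 burnt)
Step 3: cell (2,4)='T' (+7 fires, +5 burnt)
Step 4: cell (2,4)='F' (+5 fires, +7 burnt)
  -> target ignites at step 4
Step 5: cell (2,4)='.' (+5 fires, +5 burnt)
Step 6: cell (2,4)='.' (+3 fires, +5 burnt)
Step 7: cell (2,4)='.' (+2 fires, +3 burnt)
Step 8: cell (2,4)='.' (+0 fires, +2 burnt)
  fire out at step 8

4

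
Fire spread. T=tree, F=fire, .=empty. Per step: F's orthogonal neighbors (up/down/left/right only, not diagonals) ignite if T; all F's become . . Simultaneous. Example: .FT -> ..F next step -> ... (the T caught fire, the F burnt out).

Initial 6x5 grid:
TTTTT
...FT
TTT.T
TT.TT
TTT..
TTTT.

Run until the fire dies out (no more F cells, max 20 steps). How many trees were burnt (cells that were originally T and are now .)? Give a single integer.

Step 1: +2 fires, +1 burnt (F count now 2)
Step 2: +3 fires, +2 burnt (F count now 3)
Step 3: +2 fires, +3 burnt (F count now 2)
Step 4: +2 fires, +2 burnt (F count now 2)
Step 5: +0 fires, +2 burnt (F count now 0)
Fire out after step 5
Initially T: 21, now '.': 18
Total burnt (originally-T cells now '.'): 9

Answer: 9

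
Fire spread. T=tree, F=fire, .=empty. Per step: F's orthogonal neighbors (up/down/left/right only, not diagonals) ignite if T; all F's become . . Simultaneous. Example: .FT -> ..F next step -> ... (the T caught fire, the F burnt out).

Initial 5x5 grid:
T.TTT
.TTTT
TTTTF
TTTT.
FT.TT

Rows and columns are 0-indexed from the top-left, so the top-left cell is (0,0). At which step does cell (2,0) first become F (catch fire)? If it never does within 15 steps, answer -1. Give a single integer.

Step 1: cell (2,0)='T' (+4 fires, +2 burnt)
Step 2: cell (2,0)='F' (+6 fires, +4 burnt)
  -> target ignites at step 2
Step 3: cell (2,0)='.' (+5 fires, +6 burnt)
Step 4: cell (2,0)='.' (+3 fires, +5 burnt)
Step 5: cell (2,0)='.' (+0 fires, +3 burnt)
  fire out at step 5

2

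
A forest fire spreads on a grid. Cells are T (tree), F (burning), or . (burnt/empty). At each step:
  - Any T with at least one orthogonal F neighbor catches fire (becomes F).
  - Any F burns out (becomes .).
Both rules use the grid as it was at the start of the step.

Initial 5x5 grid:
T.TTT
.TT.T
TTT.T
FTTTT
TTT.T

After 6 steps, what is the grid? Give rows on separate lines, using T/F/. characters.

Step 1: 3 trees catch fire, 1 burn out
  T.TTT
  .TT.T
  FTT.T
  .FTTT
  FTT.T
Step 2: 3 trees catch fire, 3 burn out
  T.TTT
  .TT.T
  .FT.T
  ..FTT
  .FT.T
Step 3: 4 trees catch fire, 3 burn out
  T.TTT
  .FT.T
  ..F.T
  ...FT
  ..F.T
Step 4: 2 trees catch fire, 4 burn out
  T.TTT
  ..F.T
  ....T
  ....F
  ....T
Step 5: 3 trees catch fire, 2 burn out
  T.FTT
  ....T
  ....F
  .....
  ....F
Step 6: 2 trees catch fire, 3 burn out
  T..FT
  ....F
  .....
  .....
  .....

T..FT
....F
.....
.....
.....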